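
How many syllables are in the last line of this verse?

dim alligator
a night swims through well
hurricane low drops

5

The last line: hurricane(3) + low(1) + drops(1) = 5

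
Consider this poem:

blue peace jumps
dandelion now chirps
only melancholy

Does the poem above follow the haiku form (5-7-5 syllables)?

No

Line 1: blue(1) + peace(1) + jumps(1) = 3 (expected 5)
Line 2: dandelion(4) + now(1) + chirps(1) = 6 (expected 7)
Line 3: only(2) + melancholy(4) = 6 (expected 5)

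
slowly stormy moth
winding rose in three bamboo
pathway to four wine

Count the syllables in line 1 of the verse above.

5

Line 1: slowly(2) + stormy(2) + moth(1) = 5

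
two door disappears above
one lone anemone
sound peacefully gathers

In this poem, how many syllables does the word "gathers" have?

2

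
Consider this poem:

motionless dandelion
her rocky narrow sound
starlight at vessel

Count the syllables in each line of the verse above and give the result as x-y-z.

7-6-5

Line 1: "motionless dandelion": 3+4 = 7
Line 2: "her rocky narrow sound": 1+2+2+1 = 6
Line 3: "starlight at vessel": 2+1+2 = 5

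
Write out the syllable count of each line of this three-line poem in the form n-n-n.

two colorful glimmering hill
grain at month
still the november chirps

8-3-6

Line 1: two(1) + colorful(3) + glimmering(3) + hill(1) = 8
Line 2: grain(1) + at(1) + month(1) = 3
Line 3: still(1) + the(1) + november(3) + chirps(1) = 6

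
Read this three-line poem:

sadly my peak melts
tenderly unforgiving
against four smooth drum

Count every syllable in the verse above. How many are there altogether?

17

Line 1: sadly (2), my (1), peak (1), melts (1) → 5
Line 2: tenderly (3), unforgiving (4) → 7
Line 3: against (2), four (1), smooth (1), drum (1) → 5
Total: 5 + 7 + 5 = 17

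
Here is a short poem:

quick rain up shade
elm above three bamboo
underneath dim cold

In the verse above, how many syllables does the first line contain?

The first line: quick(1) + rain(1) + up(1) + shade(1) = 4

4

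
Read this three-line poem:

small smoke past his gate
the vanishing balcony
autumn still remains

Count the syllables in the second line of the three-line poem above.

7

The second line: the (1), vanishing (3), balcony (3) → 7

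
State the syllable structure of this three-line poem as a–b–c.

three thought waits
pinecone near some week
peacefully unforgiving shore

3–5–8

Line 1: three(1) + thought(1) + waits(1) = 3
Line 2: pinecone(2) + near(1) + some(1) + week(1) = 5
Line 3: peacefully(3) + unforgiving(4) + shore(1) = 8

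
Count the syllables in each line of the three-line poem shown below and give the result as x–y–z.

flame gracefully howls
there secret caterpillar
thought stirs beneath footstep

Line 1: flame (1), gracefully (3), howls (1) → 5
Line 2: there (1), secret (2), caterpillar (4) → 7
Line 3: thought (1), stirs (1), beneath (2), footstep (2) → 6

5–7–6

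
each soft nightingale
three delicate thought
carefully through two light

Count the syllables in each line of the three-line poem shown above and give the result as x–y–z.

Line 1: each (1), soft (1), nightingale (3) → 5
Line 2: three (1), delicate (3), thought (1) → 5
Line 3: carefully (3), through (1), two (1), light (1) → 6

5–5–6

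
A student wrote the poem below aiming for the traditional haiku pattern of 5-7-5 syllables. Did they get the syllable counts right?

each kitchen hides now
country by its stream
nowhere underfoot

No

Line 1: "each kitchen hides now": 1+2+1+1 = 5 ✓
Line 2: "country by its stream": 2+1+1+1 = 5 (expected 7)
Line 3: "nowhere underfoot": 2+3 = 5 ✓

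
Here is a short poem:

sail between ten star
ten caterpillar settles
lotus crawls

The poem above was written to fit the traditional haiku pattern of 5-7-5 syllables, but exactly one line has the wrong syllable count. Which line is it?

Line 1: sail (1), between (2), ten (1), star (1) → 5 ✓
Line 2: ten (1), caterpillar (4), settles (2) → 7 ✓
Line 3: lotus (2), crawls (1) → 3 (expected 5)

The third line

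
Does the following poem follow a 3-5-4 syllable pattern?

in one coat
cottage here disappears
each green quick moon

Line 1: in (1), one (1), coat (1) → 3 ✓
Line 2: cottage (2), here (1), disappears (3) → 6 (expected 5)
Line 3: each (1), green (1), quick (1), moon (1) → 4 ✓

No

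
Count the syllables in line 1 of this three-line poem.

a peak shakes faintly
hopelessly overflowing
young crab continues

5

Line 1: "a peak shakes faintly": 1+1+1+2 = 5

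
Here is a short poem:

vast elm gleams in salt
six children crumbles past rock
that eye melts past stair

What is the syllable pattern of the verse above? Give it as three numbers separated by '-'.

5-7-5

Line 1: vast (1), elm (1), gleams (1), in (1), salt (1) → 5
Line 2: six (1), children (2), crumbles (2), past (1), rock (1) → 7
Line 3: that (1), eye (1), melts (1), past (1), stair (1) → 5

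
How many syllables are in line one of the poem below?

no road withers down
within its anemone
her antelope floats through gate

5

Line one: no (1), road (1), withers (2), down (1) → 5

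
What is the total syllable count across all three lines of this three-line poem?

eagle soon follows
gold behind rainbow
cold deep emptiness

Line 1: "eagle soon follows": 2+1+2 = 5
Line 2: "gold behind rainbow": 1+2+2 = 5
Line 3: "cold deep emptiness": 1+1+3 = 5
Total: 5 + 5 + 5 = 15

15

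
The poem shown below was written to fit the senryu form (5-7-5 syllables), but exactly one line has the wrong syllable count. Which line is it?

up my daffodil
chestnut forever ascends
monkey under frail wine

Line 1: up(1) + my(1) + daffodil(3) = 5 ✓
Line 2: chestnut(2) + forever(3) + ascends(2) = 7 ✓
Line 3: monkey(2) + under(2) + frail(1) + wine(1) = 6 (expected 5)

The third line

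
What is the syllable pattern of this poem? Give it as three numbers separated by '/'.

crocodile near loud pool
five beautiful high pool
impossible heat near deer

Line 1: crocodile (3), near (1), loud (1), pool (1) → 6
Line 2: five (1), beautiful (3), high (1), pool (1) → 6
Line 3: impossible (4), heat (1), near (1), deer (1) → 7

6/6/7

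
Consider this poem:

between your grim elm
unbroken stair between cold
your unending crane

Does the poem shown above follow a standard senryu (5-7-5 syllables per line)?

Yes

Line 1: between (2), your (1), grim (1), elm (1) → 5 ✓
Line 2: unbroken (3), stair (1), between (2), cold (1) → 7 ✓
Line 3: your (1), unending (3), crane (1) → 5 ✓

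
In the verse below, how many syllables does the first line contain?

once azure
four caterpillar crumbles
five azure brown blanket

3

The first line: "once azure": 1+2 = 3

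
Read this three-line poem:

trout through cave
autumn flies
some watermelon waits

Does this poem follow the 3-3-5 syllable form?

Line 1: trout (1), through (1), cave (1) → 3 ✓
Line 2: autumn (2), flies (1) → 3 ✓
Line 3: some (1), watermelon (4), waits (1) → 6 (expected 5)

No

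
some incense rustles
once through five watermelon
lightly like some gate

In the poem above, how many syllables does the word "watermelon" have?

4

"watermelon" has 4 syllables.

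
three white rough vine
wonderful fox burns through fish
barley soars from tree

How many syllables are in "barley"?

2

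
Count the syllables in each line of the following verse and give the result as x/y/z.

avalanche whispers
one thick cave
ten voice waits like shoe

Line 1: avalanche(3) + whispers(2) = 5
Line 2: one(1) + thick(1) + cave(1) = 3
Line 3: ten(1) + voice(1) + waits(1) + like(1) + shoe(1) = 5

5/3/5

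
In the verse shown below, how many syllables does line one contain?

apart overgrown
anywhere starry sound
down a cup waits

5

Line one: "apart overgrown": 2+3 = 5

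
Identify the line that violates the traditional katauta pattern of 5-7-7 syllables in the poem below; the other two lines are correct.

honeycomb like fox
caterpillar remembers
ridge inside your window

The third line

Line 1: "honeycomb like fox": 3+1+1 = 5 ✓
Line 2: "caterpillar remembers": 4+3 = 7 ✓
Line 3: "ridge inside your window": 1+2+1+2 = 6 (expected 7)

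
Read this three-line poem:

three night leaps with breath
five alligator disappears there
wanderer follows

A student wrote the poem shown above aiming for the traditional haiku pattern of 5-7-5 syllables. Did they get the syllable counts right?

No

Line 1: three(1) + night(1) + leaps(1) + with(1) + breath(1) = 5 ✓
Line 2: five(1) + alligator(4) + disappears(3) + there(1) = 9 (expected 7)
Line 3: wanderer(3) + follows(2) = 5 ✓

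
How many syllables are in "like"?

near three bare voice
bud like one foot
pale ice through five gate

1

"like" has 1 syllable.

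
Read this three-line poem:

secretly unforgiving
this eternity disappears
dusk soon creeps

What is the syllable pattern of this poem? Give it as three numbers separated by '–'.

Line 1: secretly(3) + unforgiving(4) = 7
Line 2: this(1) + eternity(4) + disappears(3) = 8
Line 3: dusk(1) + soon(1) + creeps(1) = 3

7–8–3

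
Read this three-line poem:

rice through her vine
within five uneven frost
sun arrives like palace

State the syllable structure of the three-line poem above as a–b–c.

Line 1: rice(1) + through(1) + her(1) + vine(1) = 4
Line 2: within(2) + five(1) + uneven(3) + frost(1) = 7
Line 3: sun(1) + arrives(2) + like(1) + palace(2) = 6

4–7–6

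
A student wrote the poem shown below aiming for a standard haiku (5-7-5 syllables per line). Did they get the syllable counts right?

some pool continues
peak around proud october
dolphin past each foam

Yes

Line 1: some (1), pool (1), continues (3) → 5 ✓
Line 2: peak (1), around (2), proud (1), october (3) → 7 ✓
Line 3: dolphin (2), past (1), each (1), foam (1) → 5 ✓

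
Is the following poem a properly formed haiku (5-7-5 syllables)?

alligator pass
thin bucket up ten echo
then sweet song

No

Line 1: alligator(4) + pass(1) = 5 ✓
Line 2: thin(1) + bucket(2) + up(1) + ten(1) + echo(2) = 7 ✓
Line 3: then(1) + sweet(1) + song(1) = 3 (expected 5)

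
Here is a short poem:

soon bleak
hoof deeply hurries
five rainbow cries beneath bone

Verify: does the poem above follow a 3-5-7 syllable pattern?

No

Line 1: "soon bleak": 1+1 = 2 (expected 3)
Line 2: "hoof deeply hurries": 1+2+2 = 5 ✓
Line 3: "five rainbow cries beneath bone": 1+2+1+2+1 = 7 ✓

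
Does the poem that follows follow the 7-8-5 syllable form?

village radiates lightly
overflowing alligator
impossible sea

Yes

Line 1: "village radiates lightly": 2+3+2 = 7 ✓
Line 2: "overflowing alligator": 4+4 = 8 ✓
Line 3: "impossible sea": 4+1 = 5 ✓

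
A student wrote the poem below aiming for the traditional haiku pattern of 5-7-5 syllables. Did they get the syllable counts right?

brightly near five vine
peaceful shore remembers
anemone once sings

No

Line 1: "brightly near five vine": 2+1+1+1 = 5 ✓
Line 2: "peaceful shore remembers": 2+1+3 = 6 (expected 7)
Line 3: "anemone once sings": 4+1+1 = 6 (expected 5)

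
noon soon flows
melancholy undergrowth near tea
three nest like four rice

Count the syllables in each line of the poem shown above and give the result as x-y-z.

Line 1: "noon soon flows": 1+1+1 = 3
Line 2: "melancholy undergrowth near tea": 4+3+1+1 = 9
Line 3: "three nest like four rice": 1+1+1+1+1 = 5

3-9-5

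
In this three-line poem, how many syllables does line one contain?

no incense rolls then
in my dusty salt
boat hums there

Line one: "no incense rolls then": 1+2+1+1 = 5

5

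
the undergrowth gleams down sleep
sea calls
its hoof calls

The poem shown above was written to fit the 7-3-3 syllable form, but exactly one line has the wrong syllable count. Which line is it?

Line 1: the(1) + undergrowth(3) + gleams(1) + down(1) + sleep(1) = 7 ✓
Line 2: sea(1) + calls(1) = 2 (expected 3)
Line 3: its(1) + hoof(1) + calls(1) = 3 ✓

Line 2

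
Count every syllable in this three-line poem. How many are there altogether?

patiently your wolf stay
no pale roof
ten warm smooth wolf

13

Line 1: patiently(3) + your(1) + wolf(1) + stay(1) = 6
Line 2: no(1) + pale(1) + roof(1) = 3
Line 3: ten(1) + warm(1) + smooth(1) + wolf(1) = 4
Total: 6 + 3 + 4 = 13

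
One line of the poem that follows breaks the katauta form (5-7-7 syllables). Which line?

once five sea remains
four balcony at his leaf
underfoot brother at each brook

Line 3

Line 1: once (1), five (1), sea (1), remains (2) → 5 ✓
Line 2: four (1), balcony (3), at (1), his (1), leaf (1) → 7 ✓
Line 3: underfoot (3), brother (2), at (1), each (1), brook (1) → 8 (expected 7)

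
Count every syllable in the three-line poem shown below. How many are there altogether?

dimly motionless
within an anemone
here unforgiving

17

Line 1: dimly (2), motionless (3) → 5
Line 2: within (2), an (1), anemone (4) → 7
Line 3: here (1), unforgiving (4) → 5
Total: 5 + 7 + 5 = 17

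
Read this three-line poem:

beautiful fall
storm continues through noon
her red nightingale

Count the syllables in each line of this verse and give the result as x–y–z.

Line 1: beautiful(3) + fall(1) = 4
Line 2: storm(1) + continues(3) + through(1) + noon(1) = 6
Line 3: her(1) + red(1) + nightingale(3) = 5

4–6–5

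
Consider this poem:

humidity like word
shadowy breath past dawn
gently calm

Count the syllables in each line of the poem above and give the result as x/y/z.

Line 1: humidity (4), like (1), word (1) → 6
Line 2: shadowy (3), breath (1), past (1), dawn (1) → 6
Line 3: gently (2), calm (1) → 3

6/6/3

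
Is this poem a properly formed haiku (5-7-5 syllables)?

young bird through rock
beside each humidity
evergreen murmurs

Line 1: young(1) + bird(1) + through(1) + rock(1) = 4 (expected 5)
Line 2: beside(2) + each(1) + humidity(4) = 7 ✓
Line 3: evergreen(3) + murmurs(2) = 5 ✓

No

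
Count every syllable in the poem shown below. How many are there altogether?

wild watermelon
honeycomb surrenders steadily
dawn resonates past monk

Line 1: wild (1), watermelon (4) → 5
Line 2: honeycomb (3), surrenders (3), steadily (3) → 9
Line 3: dawn (1), resonates (3), past (1), monk (1) → 6
Total: 5 + 9 + 6 = 20

20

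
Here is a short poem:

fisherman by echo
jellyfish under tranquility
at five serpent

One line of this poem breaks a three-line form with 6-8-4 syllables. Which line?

Line 1: fisherman(3) + by(1) + echo(2) = 6 ✓
Line 2: jellyfish(3) + under(2) + tranquility(4) = 9 (expected 8)
Line 3: at(1) + five(1) + serpent(2) = 4 ✓

The second line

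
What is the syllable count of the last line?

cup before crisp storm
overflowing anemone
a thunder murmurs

5

The last line: "a thunder murmurs": 1+2+2 = 5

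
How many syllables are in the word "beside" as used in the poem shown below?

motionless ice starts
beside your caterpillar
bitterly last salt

2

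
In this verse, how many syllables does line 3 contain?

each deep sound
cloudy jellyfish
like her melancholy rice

Line 3: like (1), her (1), melancholy (4), rice (1) → 7

7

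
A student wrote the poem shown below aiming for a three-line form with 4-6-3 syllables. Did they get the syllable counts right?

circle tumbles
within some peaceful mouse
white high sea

Line 1: circle (2), tumbles (2) → 4 ✓
Line 2: within (2), some (1), peaceful (2), mouse (1) → 6 ✓
Line 3: white (1), high (1), sea (1) → 3 ✓

Yes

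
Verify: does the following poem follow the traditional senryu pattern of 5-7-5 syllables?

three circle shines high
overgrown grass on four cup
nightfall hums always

Line 1: three(1) + circle(2) + shines(1) + high(1) = 5 ✓
Line 2: overgrown(3) + grass(1) + on(1) + four(1) + cup(1) = 7 ✓
Line 3: nightfall(2) + hums(1) + always(2) = 5 ✓

Yes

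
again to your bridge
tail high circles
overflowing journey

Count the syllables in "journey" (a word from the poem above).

"journey" has 2 syllables.

2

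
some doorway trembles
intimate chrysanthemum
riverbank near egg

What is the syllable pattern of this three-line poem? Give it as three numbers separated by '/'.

Line 1: some (1), doorway (2), trembles (2) → 5
Line 2: intimate (3), chrysanthemum (4) → 7
Line 3: riverbank (3), near (1), egg (1) → 5

5/7/5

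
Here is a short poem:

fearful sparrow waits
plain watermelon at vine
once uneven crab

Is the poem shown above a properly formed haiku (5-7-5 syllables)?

Yes

Line 1: fearful (2), sparrow (2), waits (1) → 5 ✓
Line 2: plain (1), watermelon (4), at (1), vine (1) → 7 ✓
Line 3: once (1), uneven (3), crab (1) → 5 ✓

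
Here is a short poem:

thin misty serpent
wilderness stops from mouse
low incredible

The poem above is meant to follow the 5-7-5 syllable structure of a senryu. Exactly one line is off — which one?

The second line

Line 1: thin (1), misty (2), serpent (2) → 5 ✓
Line 2: wilderness (3), stops (1), from (1), mouse (1) → 6 (expected 7)
Line 3: low (1), incredible (4) → 5 ✓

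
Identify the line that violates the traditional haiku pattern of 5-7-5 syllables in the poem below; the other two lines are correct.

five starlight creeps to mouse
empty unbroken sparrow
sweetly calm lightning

The first line

Line 1: five(1) + starlight(2) + creeps(1) + to(1) + mouse(1) = 6 (expected 5)
Line 2: empty(2) + unbroken(3) + sparrow(2) = 7 ✓
Line 3: sweetly(2) + calm(1) + lightning(2) = 5 ✓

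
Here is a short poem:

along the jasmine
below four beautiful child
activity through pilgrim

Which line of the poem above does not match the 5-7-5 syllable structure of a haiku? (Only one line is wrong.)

Line 1: "along the jasmine": 2+1+2 = 5 ✓
Line 2: "below four beautiful child": 2+1+3+1 = 7 ✓
Line 3: "activity through pilgrim": 4+1+2 = 7 (expected 5)

Line 3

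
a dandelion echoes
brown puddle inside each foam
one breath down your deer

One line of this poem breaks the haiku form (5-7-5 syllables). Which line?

Line 1: a (1), dandelion (4), echoes (2) → 7 (expected 5)
Line 2: brown (1), puddle (2), inside (2), each (1), foam (1) → 7 ✓
Line 3: one (1), breath (1), down (1), your (1), deer (1) → 5 ✓

The first line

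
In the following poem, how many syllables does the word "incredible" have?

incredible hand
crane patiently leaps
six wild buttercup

"incredible" has 4 syllables.

4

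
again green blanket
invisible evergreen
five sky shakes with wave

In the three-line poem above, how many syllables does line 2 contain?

Line 2: invisible(4) + evergreen(3) = 7

7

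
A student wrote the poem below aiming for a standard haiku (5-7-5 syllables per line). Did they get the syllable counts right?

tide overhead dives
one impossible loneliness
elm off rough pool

Line 1: tide(1) + overhead(3) + dives(1) = 5 ✓
Line 2: one(1) + impossible(4) + loneliness(3) = 8 (expected 7)
Line 3: elm(1) + off(1) + rough(1) + pool(1) = 4 (expected 5)

No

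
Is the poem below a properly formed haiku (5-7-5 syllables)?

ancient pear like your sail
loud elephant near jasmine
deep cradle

Line 1: "ancient pear like your sail": 2+1+1+1+1 = 6 (expected 5)
Line 2: "loud elephant near jasmine": 1+3+1+2 = 7 ✓
Line 3: "deep cradle": 1+2 = 3 (expected 5)

No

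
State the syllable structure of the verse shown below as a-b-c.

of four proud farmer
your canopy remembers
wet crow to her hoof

Line 1: of(1) + four(1) + proud(1) + farmer(2) = 5
Line 2: your(1) + canopy(3) + remembers(3) = 7
Line 3: wet(1) + crow(1) + to(1) + her(1) + hoof(1) = 5

5-7-5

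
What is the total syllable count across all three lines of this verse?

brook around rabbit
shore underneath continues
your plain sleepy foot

17

Line 1: "brook around rabbit": 1+2+2 = 5
Line 2: "shore underneath continues": 1+3+3 = 7
Line 3: "your plain sleepy foot": 1+1+2+1 = 5
Total: 5 + 7 + 5 = 17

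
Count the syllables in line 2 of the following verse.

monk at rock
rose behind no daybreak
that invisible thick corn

6

Line 2: rose (1), behind (2), no (1), daybreak (2) → 6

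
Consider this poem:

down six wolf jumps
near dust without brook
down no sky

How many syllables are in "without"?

"without" has 2 syllables.

2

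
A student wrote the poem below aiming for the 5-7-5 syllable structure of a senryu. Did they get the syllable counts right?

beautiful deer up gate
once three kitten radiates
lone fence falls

No

Line 1: "beautiful deer up gate": 3+1+1+1 = 6 (expected 5)
Line 2: "once three kitten radiates": 1+1+2+3 = 7 ✓
Line 3: "lone fence falls": 1+1+1 = 3 (expected 5)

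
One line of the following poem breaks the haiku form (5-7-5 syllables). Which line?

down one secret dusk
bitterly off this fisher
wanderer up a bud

Line 1: down (1), one (1), secret (2), dusk (1) → 5 ✓
Line 2: bitterly (3), off (1), this (1), fisher (2) → 7 ✓
Line 3: wanderer (3), up (1), a (1), bud (1) → 6 (expected 5)

Line 3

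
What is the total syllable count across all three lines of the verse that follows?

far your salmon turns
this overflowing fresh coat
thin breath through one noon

17

Line 1: "far your salmon turns": 1+1+2+1 = 5
Line 2: "this overflowing fresh coat": 1+4+1+1 = 7
Line 3: "thin breath through one noon": 1+1+1+1+1 = 5
Total: 5 + 7 + 5 = 17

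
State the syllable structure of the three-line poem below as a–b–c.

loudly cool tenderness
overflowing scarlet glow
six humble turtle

6–7–5

Line 1: loudly (2), cool (1), tenderness (3) → 6
Line 2: overflowing (4), scarlet (2), glow (1) → 7
Line 3: six (1), humble (2), turtle (2) → 5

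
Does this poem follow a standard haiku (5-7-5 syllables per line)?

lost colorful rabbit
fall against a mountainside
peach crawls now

No

Line 1: lost (1), colorful (3), rabbit (2) → 6 (expected 5)
Line 2: fall (1), against (2), a (1), mountainside (3) → 7 ✓
Line 3: peach (1), crawls (1), now (1) → 3 (expected 5)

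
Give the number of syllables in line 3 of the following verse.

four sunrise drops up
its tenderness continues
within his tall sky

5

Line 3: within (2), his (1), tall (1), sky (1) → 5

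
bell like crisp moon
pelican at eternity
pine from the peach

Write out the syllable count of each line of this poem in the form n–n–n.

Line 1: "bell like crisp moon": 1+1+1+1 = 4
Line 2: "pelican at eternity": 3+1+4 = 8
Line 3: "pine from the peach": 1+1+1+1 = 4

4–8–4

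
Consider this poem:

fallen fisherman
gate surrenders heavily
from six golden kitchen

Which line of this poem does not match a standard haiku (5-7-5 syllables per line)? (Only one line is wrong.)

The third line

Line 1: "fallen fisherman": 2+3 = 5 ✓
Line 2: "gate surrenders heavily": 1+3+3 = 7 ✓
Line 3: "from six golden kitchen": 1+1+2+2 = 6 (expected 5)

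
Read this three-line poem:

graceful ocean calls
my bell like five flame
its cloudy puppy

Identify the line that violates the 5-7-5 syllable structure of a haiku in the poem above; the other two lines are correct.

Line 1: graceful (2), ocean (2), calls (1) → 5 ✓
Line 2: my (1), bell (1), like (1), five (1), flame (1) → 5 (expected 7)
Line 3: its (1), cloudy (2), puppy (2) → 5 ✓

Line 2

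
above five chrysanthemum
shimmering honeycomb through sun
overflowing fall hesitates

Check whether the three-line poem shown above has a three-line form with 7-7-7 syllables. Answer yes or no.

Line 1: above (2), five (1), chrysanthemum (4) → 7 ✓
Line 2: shimmering (3), honeycomb (3), through (1), sun (1) → 8 (expected 7)
Line 3: overflowing (4), fall (1), hesitates (3) → 8 (expected 7)

No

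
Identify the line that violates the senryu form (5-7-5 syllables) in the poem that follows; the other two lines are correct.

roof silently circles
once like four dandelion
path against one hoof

Line 1

Line 1: "roof silently circles": 1+3+2 = 6 (expected 5)
Line 2: "once like four dandelion": 1+1+1+4 = 7 ✓
Line 3: "path against one hoof": 1+2+1+1 = 5 ✓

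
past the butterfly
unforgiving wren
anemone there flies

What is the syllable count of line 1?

5

Line 1: "past the butterfly": 1+1+3 = 5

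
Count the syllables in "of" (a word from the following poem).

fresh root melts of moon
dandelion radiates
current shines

1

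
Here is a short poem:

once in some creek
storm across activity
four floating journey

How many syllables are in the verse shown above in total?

Line 1: once(1) + in(1) + some(1) + creek(1) = 4
Line 2: storm(1) + across(2) + activity(4) = 7
Line 3: four(1) + floating(2) + journey(2) = 5
Total: 4 + 7 + 5 = 16

16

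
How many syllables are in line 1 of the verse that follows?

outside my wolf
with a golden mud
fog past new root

4

Line 1: outside (2), my (1), wolf (1) → 4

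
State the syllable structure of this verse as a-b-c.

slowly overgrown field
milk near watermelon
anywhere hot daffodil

Line 1: slowly(2) + overgrown(3) + field(1) = 6
Line 2: milk(1) + near(1) + watermelon(4) = 6
Line 3: anywhere(3) + hot(1) + daffodil(3) = 7

6-6-7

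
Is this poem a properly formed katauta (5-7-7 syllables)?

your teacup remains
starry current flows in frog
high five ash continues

No

Line 1: "your teacup remains": 1+2+2 = 5 ✓
Line 2: "starry current flows in frog": 2+2+1+1+1 = 7 ✓
Line 3: "high five ash continues": 1+1+1+3 = 6 (expected 7)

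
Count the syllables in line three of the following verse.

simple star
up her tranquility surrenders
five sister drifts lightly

6

Line three: five(1) + sister(2) + drifts(1) + lightly(2) = 6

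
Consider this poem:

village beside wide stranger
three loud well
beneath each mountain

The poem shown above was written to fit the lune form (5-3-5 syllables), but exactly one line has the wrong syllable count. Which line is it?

Line 1

Line 1: village (2), beside (2), wide (1), stranger (2) → 7 (expected 5)
Line 2: three (1), loud (1), well (1) → 3 ✓
Line 3: beneath (2), each (1), mountain (2) → 5 ✓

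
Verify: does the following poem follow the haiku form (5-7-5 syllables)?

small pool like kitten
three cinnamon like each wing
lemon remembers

Yes

Line 1: small(1) + pool(1) + like(1) + kitten(2) = 5 ✓
Line 2: three(1) + cinnamon(3) + like(1) + each(1) + wing(1) = 7 ✓
Line 3: lemon(2) + remembers(3) = 5 ✓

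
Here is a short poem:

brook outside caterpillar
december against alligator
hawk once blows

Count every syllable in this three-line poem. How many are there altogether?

Line 1: brook(1) + outside(2) + caterpillar(4) = 7
Line 2: december(3) + against(2) + alligator(4) = 9
Line 3: hawk(1) + once(1) + blows(1) = 3
Total: 7 + 9 + 3 = 19

19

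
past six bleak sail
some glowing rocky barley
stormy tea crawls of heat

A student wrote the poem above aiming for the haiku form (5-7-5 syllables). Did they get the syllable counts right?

Line 1: past(1) + six(1) + bleak(1) + sail(1) = 4 (expected 5)
Line 2: some(1) + glowing(2) + rocky(2) + barley(2) = 7 ✓
Line 3: stormy(2) + tea(1) + crawls(1) + of(1) + heat(1) = 6 (expected 5)

No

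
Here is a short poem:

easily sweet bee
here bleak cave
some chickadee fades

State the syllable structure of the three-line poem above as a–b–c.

Line 1: "easily sweet bee": 3+1+1 = 5
Line 2: "here bleak cave": 1+1+1 = 3
Line 3: "some chickadee fades": 1+3+1 = 5

5–3–5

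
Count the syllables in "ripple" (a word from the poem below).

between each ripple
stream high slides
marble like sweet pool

2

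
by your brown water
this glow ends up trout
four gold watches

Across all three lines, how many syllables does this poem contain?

Line 1: "by your brown water": 1+1+1+2 = 5
Line 2: "this glow ends up trout": 1+1+1+1+1 = 5
Line 3: "four gold watches": 1+1+2 = 4
Total: 5 + 5 + 4 = 14

14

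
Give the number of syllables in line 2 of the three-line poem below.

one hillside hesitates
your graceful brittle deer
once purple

6

Line 2: "your graceful brittle deer": 1+2+2+1 = 6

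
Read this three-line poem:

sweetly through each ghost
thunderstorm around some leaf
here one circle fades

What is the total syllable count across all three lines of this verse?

Line 1: sweetly (2), through (1), each (1), ghost (1) → 5
Line 2: thunderstorm (3), around (2), some (1), leaf (1) → 7
Line 3: here (1), one (1), circle (2), fades (1) → 5
Total: 5 + 7 + 5 = 17

17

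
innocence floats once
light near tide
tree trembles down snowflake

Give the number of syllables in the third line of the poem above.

6

The third line: "tree trembles down snowflake": 1+2+1+2 = 6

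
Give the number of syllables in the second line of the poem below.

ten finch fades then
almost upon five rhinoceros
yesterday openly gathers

9

The second line: "almost upon five rhinoceros": 2+2+1+4 = 9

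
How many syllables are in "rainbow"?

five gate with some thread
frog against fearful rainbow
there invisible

2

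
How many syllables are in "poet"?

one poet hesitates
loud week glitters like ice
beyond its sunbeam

"poet" has 2 syllables.

2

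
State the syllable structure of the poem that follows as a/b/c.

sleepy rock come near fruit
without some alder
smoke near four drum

Line 1: sleepy (2), rock (1), come (1), near (1), fruit (1) → 6
Line 2: without (2), some (1), alder (2) → 5
Line 3: smoke (1), near (1), four (1), drum (1) → 4

6/5/4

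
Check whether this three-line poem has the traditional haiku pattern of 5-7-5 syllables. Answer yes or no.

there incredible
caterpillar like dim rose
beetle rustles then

Yes

Line 1: there(1) + incredible(4) = 5 ✓
Line 2: caterpillar(4) + like(1) + dim(1) + rose(1) = 7 ✓
Line 3: beetle(2) + rustles(2) + then(1) = 5 ✓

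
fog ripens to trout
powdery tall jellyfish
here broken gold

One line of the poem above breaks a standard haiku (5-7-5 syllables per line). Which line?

The third line

Line 1: fog (1), ripens (2), to (1), trout (1) → 5 ✓
Line 2: powdery (3), tall (1), jellyfish (3) → 7 ✓
Line 3: here (1), broken (2), gold (1) → 4 (expected 5)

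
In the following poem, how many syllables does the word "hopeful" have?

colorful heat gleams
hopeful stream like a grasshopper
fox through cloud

"hopeful" has 2 syllables.

2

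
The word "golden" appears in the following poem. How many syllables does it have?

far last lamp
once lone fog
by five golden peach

"golden" has 2 syllables.

2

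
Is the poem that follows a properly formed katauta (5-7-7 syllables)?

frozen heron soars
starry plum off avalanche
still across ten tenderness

Line 1: "frozen heron soars": 2+2+1 = 5 ✓
Line 2: "starry plum off avalanche": 2+1+1+3 = 7 ✓
Line 3: "still across ten tenderness": 1+2+1+3 = 7 ✓

Yes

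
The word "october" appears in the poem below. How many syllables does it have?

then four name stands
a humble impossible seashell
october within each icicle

3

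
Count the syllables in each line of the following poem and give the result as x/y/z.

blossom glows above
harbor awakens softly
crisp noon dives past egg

5/7/5

Line 1: blossom(2) + glows(1) + above(2) = 5
Line 2: harbor(2) + awakens(3) + softly(2) = 7
Line 3: crisp(1) + noon(1) + dives(1) + past(1) + egg(1) = 5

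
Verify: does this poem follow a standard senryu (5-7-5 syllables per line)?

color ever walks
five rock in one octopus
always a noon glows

Yes

Line 1: color (2), ever (2), walks (1) → 5 ✓
Line 2: five (1), rock (1), in (1), one (1), octopus (3) → 7 ✓
Line 3: always (2), a (1), noon (1), glows (1) → 5 ✓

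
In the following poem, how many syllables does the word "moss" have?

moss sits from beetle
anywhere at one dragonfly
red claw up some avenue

1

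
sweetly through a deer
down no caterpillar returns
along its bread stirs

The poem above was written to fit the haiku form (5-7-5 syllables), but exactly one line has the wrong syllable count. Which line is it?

The second line

Line 1: "sweetly through a deer": 2+1+1+1 = 5 ✓
Line 2: "down no caterpillar returns": 1+1+4+2 = 8 (expected 7)
Line 3: "along its bread stirs": 2+1+1+1 = 5 ✓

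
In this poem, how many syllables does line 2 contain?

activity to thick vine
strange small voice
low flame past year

Line 2: strange (1), small (1), voice (1) → 3

3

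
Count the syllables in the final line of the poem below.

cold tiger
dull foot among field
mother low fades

4

The final line: "mother low fades": 2+1+1 = 4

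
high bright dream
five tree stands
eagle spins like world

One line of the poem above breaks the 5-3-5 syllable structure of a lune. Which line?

Line 1: "high bright dream": 1+1+1 = 3 (expected 5)
Line 2: "five tree stands": 1+1+1 = 3 ✓
Line 3: "eagle spins like world": 2+1+1+1 = 5 ✓

The first line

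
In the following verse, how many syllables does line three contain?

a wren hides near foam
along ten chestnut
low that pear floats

4

Line three: "low that pear floats": 1+1+1+1 = 4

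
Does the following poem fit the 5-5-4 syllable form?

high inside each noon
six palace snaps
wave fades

Line 1: high(1) + inside(2) + each(1) + noon(1) = 5 ✓
Line 2: six(1) + palace(2) + snaps(1) = 4 (expected 5)
Line 3: wave(1) + fades(1) = 2 (expected 4)

No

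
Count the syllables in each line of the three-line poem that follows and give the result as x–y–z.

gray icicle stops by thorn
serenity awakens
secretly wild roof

7–7–5

Line 1: gray (1), icicle (3), stops (1), by (1), thorn (1) → 7
Line 2: serenity (4), awakens (3) → 7
Line 3: secretly (3), wild (1), roof (1) → 5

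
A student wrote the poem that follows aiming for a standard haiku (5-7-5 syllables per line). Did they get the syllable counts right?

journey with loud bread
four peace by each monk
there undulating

No

Line 1: "journey with loud bread": 2+1+1+1 = 5 ✓
Line 2: "four peace by each monk": 1+1+1+1+1 = 5 (expected 7)
Line 3: "there undulating": 1+4 = 5 ✓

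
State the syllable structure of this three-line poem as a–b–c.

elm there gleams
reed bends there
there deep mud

Line 1: elm (1), there (1), gleams (1) → 3
Line 2: reed (1), bends (1), there (1) → 3
Line 3: there (1), deep (1), mud (1) → 3

3–3–3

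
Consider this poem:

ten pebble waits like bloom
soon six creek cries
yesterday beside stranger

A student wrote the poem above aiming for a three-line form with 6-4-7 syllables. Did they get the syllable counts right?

Yes

Line 1: ten (1), pebble (2), waits (1), like (1), bloom (1) → 6 ✓
Line 2: soon (1), six (1), creek (1), cries (1) → 4 ✓
Line 3: yesterday (3), beside (2), stranger (2) → 7 ✓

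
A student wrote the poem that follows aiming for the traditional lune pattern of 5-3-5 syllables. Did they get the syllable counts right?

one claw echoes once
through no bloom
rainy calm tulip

Line 1: "one claw echoes once": 1+1+2+1 = 5 ✓
Line 2: "through no bloom": 1+1+1 = 3 ✓
Line 3: "rainy calm tulip": 2+1+2 = 5 ✓

Yes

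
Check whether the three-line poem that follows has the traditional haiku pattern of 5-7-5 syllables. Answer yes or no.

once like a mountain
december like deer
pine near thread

No

Line 1: "once like a mountain": 1+1+1+2 = 5 ✓
Line 2: "december like deer": 3+1+1 = 5 (expected 7)
Line 3: "pine near thread": 1+1+1 = 3 (expected 5)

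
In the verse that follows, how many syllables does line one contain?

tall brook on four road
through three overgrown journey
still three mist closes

5

Line one: "tall brook on four road": 1+1+1+1+1 = 5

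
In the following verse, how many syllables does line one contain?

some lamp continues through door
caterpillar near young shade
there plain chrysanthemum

7

Line one: some(1) + lamp(1) + continues(3) + through(1) + door(1) = 7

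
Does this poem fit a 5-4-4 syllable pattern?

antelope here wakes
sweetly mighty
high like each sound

Line 1: antelope (3), here (1), wakes (1) → 5 ✓
Line 2: sweetly (2), mighty (2) → 4 ✓
Line 3: high (1), like (1), each (1), sound (1) → 4 ✓

Yes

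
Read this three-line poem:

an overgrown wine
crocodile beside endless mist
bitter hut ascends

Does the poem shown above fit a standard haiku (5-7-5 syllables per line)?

Line 1: an (1), overgrown (3), wine (1) → 5 ✓
Line 2: crocodile (3), beside (2), endless (2), mist (1) → 8 (expected 7)
Line 3: bitter (2), hut (1), ascends (2) → 5 ✓

No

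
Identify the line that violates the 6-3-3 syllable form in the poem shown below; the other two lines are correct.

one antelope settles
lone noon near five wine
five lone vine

The second line

Line 1: one (1), antelope (3), settles (2) → 6 ✓
Line 2: lone (1), noon (1), near (1), five (1), wine (1) → 5 (expected 3)
Line 3: five (1), lone (1), vine (1) → 3 ✓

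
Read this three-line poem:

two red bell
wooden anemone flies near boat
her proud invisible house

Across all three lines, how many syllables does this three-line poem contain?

Line 1: two (1), red (1), bell (1) → 3
Line 2: wooden (2), anemone (4), flies (1), near (1), boat (1) → 9
Line 3: her (1), proud (1), invisible (4), house (1) → 7
Total: 3 + 9 + 7 = 19

19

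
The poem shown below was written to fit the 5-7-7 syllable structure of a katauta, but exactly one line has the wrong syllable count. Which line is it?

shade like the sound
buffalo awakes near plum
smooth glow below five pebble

The first line

Line 1: shade(1) + like(1) + the(1) + sound(1) = 4 (expected 5)
Line 2: buffalo(3) + awakes(2) + near(1) + plum(1) = 7 ✓
Line 3: smooth(1) + glow(1) + below(2) + five(1) + pebble(2) = 7 ✓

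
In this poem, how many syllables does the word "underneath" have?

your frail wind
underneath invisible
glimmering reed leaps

3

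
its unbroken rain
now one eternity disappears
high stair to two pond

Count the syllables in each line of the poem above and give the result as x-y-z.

5-9-5

Line 1: "its unbroken rain": 1+3+1 = 5
Line 2: "now one eternity disappears": 1+1+4+3 = 9
Line 3: "high stair to two pond": 1+1+1+1+1 = 5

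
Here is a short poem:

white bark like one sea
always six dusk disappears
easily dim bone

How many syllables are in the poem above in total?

17

Line 1: white(1) + bark(1) + like(1) + one(1) + sea(1) = 5
Line 2: always(2) + six(1) + dusk(1) + disappears(3) = 7
Line 3: easily(3) + dim(1) + bone(1) = 5
Total: 5 + 7 + 5 = 17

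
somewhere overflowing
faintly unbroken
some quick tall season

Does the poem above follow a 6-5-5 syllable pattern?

Line 1: somewhere(2) + overflowing(4) = 6 ✓
Line 2: faintly(2) + unbroken(3) = 5 ✓
Line 3: some(1) + quick(1) + tall(1) + season(2) = 5 ✓

Yes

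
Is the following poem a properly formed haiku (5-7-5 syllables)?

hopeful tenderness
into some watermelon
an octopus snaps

Yes

Line 1: hopeful (2), tenderness (3) → 5 ✓
Line 2: into (2), some (1), watermelon (4) → 7 ✓
Line 3: an (1), octopus (3), snaps (1) → 5 ✓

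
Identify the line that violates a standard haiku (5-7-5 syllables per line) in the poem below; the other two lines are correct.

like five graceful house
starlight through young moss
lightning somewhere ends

The second line

Line 1: like (1), five (1), graceful (2), house (1) → 5 ✓
Line 2: starlight (2), through (1), young (1), moss (1) → 5 (expected 7)
Line 3: lightning (2), somewhere (2), ends (1) → 5 ✓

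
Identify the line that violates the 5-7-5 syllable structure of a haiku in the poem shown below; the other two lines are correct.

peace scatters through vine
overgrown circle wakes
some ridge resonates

The second line

Line 1: peace (1), scatters (2), through (1), vine (1) → 5 ✓
Line 2: overgrown (3), circle (2), wakes (1) → 6 (expected 7)
Line 3: some (1), ridge (1), resonates (3) → 5 ✓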